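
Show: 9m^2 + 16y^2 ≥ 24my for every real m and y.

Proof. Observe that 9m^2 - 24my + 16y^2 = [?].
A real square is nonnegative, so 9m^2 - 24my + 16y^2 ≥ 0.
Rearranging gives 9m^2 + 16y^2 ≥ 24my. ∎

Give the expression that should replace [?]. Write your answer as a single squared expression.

(3m - 4y)^2

9m^2 - 24my + 16y^2 is a perfect-square trinomial: the outer terms are (3m)^2 and (4y)^2, and the cross term is -2·3m·4y.
So 9m^2 - 24my + 16y^2 = (3m - 4y)^2 ≥ 0.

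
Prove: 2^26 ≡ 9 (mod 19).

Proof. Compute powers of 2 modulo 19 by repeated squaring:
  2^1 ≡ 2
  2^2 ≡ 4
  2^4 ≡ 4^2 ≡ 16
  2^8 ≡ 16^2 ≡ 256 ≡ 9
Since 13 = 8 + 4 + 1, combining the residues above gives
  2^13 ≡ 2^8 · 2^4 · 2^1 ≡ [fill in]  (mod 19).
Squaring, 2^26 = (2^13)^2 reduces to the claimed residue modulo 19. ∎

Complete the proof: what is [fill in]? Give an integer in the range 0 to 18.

2^8 · 2^4 · 2^1 ≡ 9 · 16 · 2 = 288.
288 mod 19 = 3, so 2^13 ≡ 3 (mod 19).

3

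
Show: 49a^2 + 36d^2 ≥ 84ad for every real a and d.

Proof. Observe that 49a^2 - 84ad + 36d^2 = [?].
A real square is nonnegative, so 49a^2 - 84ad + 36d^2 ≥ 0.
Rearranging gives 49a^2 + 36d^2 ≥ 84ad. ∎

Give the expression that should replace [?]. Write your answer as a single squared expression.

The leading and trailing coefficients are 7^2 and 6^2, and 84 = 2·7·6, so the trinomial is (7a - 6d)^2.
Hence 49a^2 - 84ad + 36d^2 ≥ 0.

(7a - 6d)^2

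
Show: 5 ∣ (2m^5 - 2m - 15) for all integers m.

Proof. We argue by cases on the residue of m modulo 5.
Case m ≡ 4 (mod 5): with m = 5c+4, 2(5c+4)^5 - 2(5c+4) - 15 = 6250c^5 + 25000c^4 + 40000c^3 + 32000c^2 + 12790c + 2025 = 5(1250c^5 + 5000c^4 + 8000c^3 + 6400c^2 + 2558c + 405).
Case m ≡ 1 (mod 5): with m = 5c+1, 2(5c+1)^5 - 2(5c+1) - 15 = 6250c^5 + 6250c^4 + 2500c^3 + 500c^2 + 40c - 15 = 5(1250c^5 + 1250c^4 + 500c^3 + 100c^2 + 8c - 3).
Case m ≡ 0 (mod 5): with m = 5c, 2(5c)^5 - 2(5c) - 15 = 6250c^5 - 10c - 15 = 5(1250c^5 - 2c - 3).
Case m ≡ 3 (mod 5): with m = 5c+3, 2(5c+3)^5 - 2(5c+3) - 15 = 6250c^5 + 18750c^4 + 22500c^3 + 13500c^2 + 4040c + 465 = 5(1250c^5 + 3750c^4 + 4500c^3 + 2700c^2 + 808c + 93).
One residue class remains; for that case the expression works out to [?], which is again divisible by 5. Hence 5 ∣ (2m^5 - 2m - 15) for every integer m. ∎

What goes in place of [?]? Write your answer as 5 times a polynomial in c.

Only m ≡ 2 (mod 5) is unaccounted for. Put m = 5c+2:
2(5c+2)^5 - 2(5c+2) - 15 expands to 6250c^5 + 12500c^4 + 10000c^3 + 4000c^2 + 790c + 45,
and factoring out 5 leaves 5(1250c^5 + 2500c^4 + 2000c^3 + 800c^2 + 158c + 9).

5(1250c^5 + 2500c^4 + 2000c^3 + 800c^2 + 158c + 9)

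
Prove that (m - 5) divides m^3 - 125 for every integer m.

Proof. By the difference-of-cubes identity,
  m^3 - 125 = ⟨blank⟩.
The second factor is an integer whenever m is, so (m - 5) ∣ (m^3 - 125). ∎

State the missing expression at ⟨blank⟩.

(m - 5)(m^2 + 5m + 25)

Polynomial division of m^3 - 125 by m - 5 leaves remainder 0 and quotient m^2 + 5m + 25.
Hence m^3 - 125 = (m - 5)(m^2 + 5m + 25).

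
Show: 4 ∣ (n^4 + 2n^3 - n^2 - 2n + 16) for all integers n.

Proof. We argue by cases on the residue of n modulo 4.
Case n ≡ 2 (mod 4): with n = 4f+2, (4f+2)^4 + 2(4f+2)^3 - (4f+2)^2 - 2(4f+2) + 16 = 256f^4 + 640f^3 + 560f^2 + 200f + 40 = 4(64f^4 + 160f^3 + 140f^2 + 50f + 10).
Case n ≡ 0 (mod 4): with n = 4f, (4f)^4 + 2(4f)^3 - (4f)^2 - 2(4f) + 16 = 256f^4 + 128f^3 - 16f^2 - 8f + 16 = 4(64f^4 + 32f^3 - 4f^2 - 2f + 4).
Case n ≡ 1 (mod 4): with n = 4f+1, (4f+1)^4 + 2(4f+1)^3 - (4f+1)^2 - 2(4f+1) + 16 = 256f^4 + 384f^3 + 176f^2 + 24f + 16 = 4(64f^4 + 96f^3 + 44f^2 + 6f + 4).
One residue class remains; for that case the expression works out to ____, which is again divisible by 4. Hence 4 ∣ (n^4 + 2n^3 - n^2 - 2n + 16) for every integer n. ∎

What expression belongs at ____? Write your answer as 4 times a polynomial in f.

4(64f^4 + 224f^3 + 284f^2 + 154f + 34)

The residues treated are {2, 0, 1}, so the missing case is n ≡ 3 (mod 4); write n = 4f+3.
Then (4f+3)^4 + 2(4f+3)^3 - (4f+3)^2 - 2(4f+3) + 16 = 256f^4 + 896f^3 + 1136f^2 + 616f + 136 = 4(64f^4 + 224f^3 + 284f^2 + 154f + 34).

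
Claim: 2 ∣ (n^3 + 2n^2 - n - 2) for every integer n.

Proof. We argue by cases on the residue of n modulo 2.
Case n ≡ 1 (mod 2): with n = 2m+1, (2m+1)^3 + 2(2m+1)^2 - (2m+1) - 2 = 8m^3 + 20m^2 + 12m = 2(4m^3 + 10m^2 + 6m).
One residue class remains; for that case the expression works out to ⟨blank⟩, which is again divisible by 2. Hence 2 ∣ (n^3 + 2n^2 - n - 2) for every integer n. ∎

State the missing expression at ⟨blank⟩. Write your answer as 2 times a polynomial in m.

2(4m^3 + 4m^2 - m - 1)

Only n ≡ 0 (mod 2) is unaccounted for. Put n = 2m:
(2m)^3 + 2(2m)^2 - (2m) - 2 expands to 8m^3 + 8m^2 - 2m - 2,
and factoring out 2 leaves 2(4m^3 + 4m^2 - m - 1).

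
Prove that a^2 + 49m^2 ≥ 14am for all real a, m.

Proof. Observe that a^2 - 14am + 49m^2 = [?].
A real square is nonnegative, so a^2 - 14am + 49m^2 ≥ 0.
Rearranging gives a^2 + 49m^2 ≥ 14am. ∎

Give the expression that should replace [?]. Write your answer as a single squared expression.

The leading and trailing coefficients are 1^2 and 7^2, and 14 = 2·1·7, so the trinomial is (a - 7m)^2.
Hence a^2 - 14am + 49m^2 ≥ 0.

(a - 7m)^2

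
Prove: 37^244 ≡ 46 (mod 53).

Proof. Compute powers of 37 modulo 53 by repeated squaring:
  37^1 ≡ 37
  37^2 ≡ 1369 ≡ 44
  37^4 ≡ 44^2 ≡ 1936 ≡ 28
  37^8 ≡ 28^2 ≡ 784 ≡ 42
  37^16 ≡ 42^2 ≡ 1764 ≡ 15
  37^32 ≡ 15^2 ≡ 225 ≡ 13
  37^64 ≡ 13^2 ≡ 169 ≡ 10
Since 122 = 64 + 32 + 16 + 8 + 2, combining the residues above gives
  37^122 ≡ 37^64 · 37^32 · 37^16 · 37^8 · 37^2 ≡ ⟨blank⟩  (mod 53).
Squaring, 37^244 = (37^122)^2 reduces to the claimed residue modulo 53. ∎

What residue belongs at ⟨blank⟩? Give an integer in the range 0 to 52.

Multiply the listed residues: 10 · 13 · 15 · 42 · 44 = 130 → 1950 → 81900 → 3603600.
Reducing modulo 53: 3603600 = 67992·53 + 24, so 37^122 ≡ 24.

24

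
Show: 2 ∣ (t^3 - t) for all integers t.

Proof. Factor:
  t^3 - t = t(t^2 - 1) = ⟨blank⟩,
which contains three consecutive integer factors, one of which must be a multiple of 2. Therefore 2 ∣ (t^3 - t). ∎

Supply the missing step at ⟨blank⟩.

(t - 1)t(t + 1)

t(t^2 - 1) = t(t - 1)(t + 1) = (t - 1)t(t + 1).
These three factors are consecutive integers, so their product is divisible by 2.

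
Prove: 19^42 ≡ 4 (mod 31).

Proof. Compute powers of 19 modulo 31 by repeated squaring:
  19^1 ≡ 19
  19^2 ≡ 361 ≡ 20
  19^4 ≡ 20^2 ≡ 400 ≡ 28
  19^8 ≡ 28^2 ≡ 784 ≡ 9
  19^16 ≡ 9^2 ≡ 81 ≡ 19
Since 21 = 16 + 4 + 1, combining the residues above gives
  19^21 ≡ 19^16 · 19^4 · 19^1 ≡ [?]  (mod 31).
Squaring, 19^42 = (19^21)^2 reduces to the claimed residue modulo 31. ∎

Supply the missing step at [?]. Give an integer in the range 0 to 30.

2

19^16 · 19^4 · 19^1 ≡ 19 · 28 · 19 = 10108.
10108 mod 31 = 2, so 19^21 ≡ 2 (mod 31).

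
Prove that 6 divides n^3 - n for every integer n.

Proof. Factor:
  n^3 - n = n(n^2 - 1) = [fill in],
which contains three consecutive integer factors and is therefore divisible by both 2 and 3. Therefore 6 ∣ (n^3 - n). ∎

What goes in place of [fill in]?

(n - 1)n(n + 1)

n(n^2 - 1) = n(n - 1)(n + 1) = (n - 1)n(n + 1).
These three factors are consecutive integers, so their product is divisible by 6.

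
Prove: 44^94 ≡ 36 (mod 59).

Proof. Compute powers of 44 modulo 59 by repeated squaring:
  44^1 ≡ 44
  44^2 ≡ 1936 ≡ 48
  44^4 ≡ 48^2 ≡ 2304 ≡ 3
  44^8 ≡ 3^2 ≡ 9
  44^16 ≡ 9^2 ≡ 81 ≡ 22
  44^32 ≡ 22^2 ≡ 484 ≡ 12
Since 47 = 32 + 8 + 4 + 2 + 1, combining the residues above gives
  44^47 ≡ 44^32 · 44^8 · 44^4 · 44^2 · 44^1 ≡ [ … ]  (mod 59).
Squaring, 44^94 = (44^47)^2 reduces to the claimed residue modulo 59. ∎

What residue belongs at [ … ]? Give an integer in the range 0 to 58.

6

44^32 · 44^8 · 44^4 · 44^2 · 44^1 ≡ 12 · 9 · 3 · 48 · 44 = 684288.
684288 mod 59 = 6, so 44^47 ≡ 6 (mod 59).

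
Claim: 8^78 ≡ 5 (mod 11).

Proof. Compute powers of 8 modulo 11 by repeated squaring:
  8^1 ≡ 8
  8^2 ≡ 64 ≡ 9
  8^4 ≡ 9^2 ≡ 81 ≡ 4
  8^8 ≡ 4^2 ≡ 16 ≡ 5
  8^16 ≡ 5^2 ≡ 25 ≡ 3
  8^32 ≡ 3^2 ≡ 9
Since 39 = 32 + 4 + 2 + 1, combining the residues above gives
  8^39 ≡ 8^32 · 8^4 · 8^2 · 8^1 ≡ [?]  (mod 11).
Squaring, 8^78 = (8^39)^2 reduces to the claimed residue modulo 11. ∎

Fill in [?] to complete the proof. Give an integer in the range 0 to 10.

Multiply the listed residues: 9 · 4 · 9 · 8 = 36 → 324 → 2592.
Reducing modulo 11: 2592 = 235·11 + 7, so 8^39 ≡ 7.

7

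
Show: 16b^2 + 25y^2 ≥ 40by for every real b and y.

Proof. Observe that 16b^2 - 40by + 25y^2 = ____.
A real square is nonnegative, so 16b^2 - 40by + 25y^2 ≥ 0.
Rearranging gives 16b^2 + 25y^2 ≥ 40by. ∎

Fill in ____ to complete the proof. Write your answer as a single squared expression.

16b^2 - 40by + 25y^2 is a perfect-square trinomial: the outer terms are (4b)^2 and (5y)^2, and the cross term is -2·4b·5y.
So 16b^2 - 40by + 25y^2 = (4b - 5y)^2 ≥ 0.

(4b - 5y)^2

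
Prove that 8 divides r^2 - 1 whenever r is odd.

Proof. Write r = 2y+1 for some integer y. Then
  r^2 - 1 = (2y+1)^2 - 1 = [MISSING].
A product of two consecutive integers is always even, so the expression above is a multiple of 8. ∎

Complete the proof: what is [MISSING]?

(2y+1)^2 - 1 = 4y^2 + 4y + 1 - 1 = 4y^2 + 4y = 4y(y+1).
Since y and y+1 are consecutive, y(y+1) is even, and 4·(even) is a multiple of 8.

4y(y + 1)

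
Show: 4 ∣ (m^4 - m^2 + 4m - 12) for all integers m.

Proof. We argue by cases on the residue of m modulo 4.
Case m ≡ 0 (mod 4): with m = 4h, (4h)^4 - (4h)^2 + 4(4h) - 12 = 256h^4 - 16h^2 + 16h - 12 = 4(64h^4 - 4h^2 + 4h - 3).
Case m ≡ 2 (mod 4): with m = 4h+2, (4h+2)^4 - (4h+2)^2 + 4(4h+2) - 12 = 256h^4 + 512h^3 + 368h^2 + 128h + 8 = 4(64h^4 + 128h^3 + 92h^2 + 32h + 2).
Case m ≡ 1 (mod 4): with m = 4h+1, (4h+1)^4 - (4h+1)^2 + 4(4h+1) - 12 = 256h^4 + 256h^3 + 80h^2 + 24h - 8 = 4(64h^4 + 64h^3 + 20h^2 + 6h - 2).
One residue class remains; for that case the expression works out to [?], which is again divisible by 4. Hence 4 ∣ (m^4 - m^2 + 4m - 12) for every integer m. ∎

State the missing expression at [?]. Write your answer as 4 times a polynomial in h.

The residues treated are {0, 2, 1}, so the missing case is m ≡ 3 (mod 4); write m = 4h+3.
Then (4h+3)^4 - (4h+3)^2 + 4(4h+3) - 12 = 256h^4 + 768h^3 + 848h^2 + 424h + 72 = 4(64h^4 + 192h^3 + 212h^2 + 106h + 18).

4(64h^4 + 192h^3 + 212h^2 + 106h + 18)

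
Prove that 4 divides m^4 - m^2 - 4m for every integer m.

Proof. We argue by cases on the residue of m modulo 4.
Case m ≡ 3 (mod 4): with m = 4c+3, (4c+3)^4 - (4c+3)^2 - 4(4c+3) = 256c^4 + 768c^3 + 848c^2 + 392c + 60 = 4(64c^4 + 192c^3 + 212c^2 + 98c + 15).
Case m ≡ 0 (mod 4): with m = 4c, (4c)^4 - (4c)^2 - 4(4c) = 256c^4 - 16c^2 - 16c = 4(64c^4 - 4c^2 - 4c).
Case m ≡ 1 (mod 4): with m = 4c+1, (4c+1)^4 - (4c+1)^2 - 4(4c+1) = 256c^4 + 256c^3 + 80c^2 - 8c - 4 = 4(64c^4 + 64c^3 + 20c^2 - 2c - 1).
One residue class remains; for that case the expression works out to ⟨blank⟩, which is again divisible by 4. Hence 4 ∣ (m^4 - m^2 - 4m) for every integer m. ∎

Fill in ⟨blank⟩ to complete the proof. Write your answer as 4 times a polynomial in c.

The residues treated are {3, 0, 1}, so the missing case is m ≡ 2 (mod 4); write m = 4c+2.
Then (4c+2)^4 - (4c+2)^2 - 4(4c+2) = 256c^4 + 512c^3 + 368c^2 + 96c + 4 = 4(64c^4 + 128c^3 + 92c^2 + 24c + 1).

4(64c^4 + 128c^3 + 92c^2 + 24c + 1)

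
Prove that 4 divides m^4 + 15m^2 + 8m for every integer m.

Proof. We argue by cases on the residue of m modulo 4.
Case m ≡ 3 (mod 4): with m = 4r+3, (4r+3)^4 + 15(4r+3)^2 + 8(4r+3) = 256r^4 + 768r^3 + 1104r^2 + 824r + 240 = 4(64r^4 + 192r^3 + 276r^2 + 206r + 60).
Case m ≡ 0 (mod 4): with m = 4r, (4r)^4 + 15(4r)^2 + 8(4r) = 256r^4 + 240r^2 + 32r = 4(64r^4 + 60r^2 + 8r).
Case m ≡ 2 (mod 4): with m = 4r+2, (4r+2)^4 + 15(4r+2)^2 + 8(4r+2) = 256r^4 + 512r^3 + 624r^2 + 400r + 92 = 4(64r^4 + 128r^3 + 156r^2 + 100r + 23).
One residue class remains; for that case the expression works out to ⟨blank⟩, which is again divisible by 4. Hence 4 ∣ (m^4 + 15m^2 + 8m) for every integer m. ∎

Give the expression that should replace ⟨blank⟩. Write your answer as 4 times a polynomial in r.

Only m ≡ 1 (mod 4) is unaccounted for. Put m = 4r+1:
(4r+1)^4 + 15(4r+1)^2 + 8(4r+1) expands to 256r^4 + 256r^3 + 336r^2 + 168r + 24,
and factoring out 4 leaves 4(64r^4 + 64r^3 + 84r^2 + 42r + 6).

4(64r^4 + 64r^3 + 84r^2 + 42r + 6)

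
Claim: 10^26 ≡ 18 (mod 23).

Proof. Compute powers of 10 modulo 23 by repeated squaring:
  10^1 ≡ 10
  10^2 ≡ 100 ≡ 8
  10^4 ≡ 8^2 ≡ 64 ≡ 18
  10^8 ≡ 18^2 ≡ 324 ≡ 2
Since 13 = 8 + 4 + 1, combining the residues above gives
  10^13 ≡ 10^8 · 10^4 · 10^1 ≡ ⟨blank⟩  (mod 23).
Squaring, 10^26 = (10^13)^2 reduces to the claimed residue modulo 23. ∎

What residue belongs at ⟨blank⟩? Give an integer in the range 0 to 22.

15

10^8 · 10^4 · 10^1 ≡ 2 · 18 · 10 = 360.
360 mod 23 = 15, so 10^13 ≡ 15 (mod 23).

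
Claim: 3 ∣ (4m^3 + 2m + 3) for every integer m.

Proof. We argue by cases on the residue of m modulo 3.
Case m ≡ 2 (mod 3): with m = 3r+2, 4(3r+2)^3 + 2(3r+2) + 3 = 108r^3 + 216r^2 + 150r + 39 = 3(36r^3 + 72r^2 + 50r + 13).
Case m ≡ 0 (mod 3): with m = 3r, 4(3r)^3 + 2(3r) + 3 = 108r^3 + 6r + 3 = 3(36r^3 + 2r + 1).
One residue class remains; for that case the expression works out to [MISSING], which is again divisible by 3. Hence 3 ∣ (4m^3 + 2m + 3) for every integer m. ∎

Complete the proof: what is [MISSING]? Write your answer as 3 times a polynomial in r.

3(36r^3 + 36r^2 + 14r + 3)

The residues treated are {2, 0}, so the missing case is m ≡ 1 (mod 3); write m = 3r+1.
Then 4(3r+1)^3 + 2(3r+1) + 3 = 108r^3 + 108r^2 + 42r + 9 = 3(36r^3 + 36r^2 + 14r + 3).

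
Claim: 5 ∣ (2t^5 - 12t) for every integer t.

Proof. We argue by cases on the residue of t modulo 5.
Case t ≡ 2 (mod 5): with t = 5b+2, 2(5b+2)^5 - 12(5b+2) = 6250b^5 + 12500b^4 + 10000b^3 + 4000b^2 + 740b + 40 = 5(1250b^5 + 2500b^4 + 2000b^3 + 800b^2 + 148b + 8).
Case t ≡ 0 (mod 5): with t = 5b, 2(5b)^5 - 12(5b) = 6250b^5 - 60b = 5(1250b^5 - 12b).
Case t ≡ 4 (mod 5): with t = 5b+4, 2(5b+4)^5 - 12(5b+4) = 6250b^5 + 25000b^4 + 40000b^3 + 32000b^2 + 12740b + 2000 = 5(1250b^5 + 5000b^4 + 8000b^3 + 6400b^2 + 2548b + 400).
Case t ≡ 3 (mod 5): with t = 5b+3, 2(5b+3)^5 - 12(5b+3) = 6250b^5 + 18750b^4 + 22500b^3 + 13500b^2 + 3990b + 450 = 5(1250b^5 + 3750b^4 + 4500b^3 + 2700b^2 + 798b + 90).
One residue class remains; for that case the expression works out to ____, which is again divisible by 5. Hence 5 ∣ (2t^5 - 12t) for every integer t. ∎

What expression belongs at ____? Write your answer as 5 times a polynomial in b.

The residues treated are {2, 0, 4, 3}, so the missing case is t ≡ 1 (mod 5); write t = 5b+1.
Then 2(5b+1)^5 - 12(5b+1) = 6250b^5 + 6250b^4 + 2500b^3 + 500b^2 - 10b - 10 = 5(1250b^5 + 1250b^4 + 500b^3 + 100b^2 - 2b - 2).

5(1250b^5 + 1250b^4 + 500b^3 + 100b^2 - 2b - 2)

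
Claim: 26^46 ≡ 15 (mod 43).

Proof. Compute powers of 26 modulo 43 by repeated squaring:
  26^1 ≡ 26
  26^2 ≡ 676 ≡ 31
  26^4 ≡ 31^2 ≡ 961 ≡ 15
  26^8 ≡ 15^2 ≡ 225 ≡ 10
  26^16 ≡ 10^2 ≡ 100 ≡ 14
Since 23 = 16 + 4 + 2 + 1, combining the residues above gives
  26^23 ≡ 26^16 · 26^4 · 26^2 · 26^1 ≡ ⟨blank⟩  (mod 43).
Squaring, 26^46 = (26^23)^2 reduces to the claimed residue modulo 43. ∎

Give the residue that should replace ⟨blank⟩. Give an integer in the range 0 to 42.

12

26^16 · 26^4 · 26^2 · 26^1 ≡ 14 · 15 · 31 · 26 = 169260.
169260 mod 43 = 12, so 26^23 ≡ 12 (mod 43).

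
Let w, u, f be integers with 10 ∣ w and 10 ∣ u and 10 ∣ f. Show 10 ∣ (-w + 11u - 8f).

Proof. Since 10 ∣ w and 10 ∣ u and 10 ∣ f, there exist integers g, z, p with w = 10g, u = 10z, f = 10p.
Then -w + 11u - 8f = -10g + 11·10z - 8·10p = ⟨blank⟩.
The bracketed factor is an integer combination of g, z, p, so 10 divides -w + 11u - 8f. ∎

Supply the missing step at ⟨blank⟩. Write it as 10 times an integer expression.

Each term has a factor of 10: -10g + 11·10z - 8·10p = 10·(-g - 8p + 11z).
Since -g - 8p + 11z is an integer, 10 ∣ (-w + 11u - 8f).

10(-g - 8p + 11z)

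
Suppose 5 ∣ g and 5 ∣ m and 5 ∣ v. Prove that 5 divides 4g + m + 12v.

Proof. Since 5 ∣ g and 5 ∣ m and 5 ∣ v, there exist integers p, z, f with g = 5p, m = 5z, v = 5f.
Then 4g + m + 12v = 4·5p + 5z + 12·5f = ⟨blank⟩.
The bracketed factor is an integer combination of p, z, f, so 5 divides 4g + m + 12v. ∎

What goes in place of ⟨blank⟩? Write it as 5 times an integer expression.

Pull the common 5 out of every term: 4·5p + 5z + 12·5f = 5(12f + 4p + z).
12f + 4p + z is an integer, which exhibits the divisibility.

5(12f + 4p + z)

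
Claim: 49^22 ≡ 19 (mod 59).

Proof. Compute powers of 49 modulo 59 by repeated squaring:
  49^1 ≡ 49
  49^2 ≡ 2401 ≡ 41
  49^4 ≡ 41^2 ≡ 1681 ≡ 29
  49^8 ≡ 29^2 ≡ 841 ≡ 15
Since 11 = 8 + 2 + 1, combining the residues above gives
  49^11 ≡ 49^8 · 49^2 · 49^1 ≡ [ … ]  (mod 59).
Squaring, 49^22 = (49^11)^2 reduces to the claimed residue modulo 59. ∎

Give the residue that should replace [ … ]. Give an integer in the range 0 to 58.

49^8 · 49^2 · 49^1 ≡ 15 · 41 · 49 = 30135.
30135 mod 59 = 45, so 49^11 ≡ 45 (mod 59).

45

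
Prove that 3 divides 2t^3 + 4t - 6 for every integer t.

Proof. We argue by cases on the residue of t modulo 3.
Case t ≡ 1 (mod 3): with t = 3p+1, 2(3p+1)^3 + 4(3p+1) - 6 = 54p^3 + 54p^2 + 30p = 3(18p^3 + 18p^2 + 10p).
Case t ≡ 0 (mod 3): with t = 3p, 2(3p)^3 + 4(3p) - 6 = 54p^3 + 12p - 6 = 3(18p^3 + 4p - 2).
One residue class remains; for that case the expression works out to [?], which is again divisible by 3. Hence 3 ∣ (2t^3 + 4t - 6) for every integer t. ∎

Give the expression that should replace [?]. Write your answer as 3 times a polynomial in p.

3(18p^3 + 36p^2 + 28p + 6)

The residues treated are {1, 0}, so the missing case is t ≡ 2 (mod 3); write t = 3p+2.
Then 2(3p+2)^3 + 4(3p+2) - 6 = 54p^3 + 108p^2 + 84p + 18 = 3(18p^3 + 36p^2 + 28p + 6).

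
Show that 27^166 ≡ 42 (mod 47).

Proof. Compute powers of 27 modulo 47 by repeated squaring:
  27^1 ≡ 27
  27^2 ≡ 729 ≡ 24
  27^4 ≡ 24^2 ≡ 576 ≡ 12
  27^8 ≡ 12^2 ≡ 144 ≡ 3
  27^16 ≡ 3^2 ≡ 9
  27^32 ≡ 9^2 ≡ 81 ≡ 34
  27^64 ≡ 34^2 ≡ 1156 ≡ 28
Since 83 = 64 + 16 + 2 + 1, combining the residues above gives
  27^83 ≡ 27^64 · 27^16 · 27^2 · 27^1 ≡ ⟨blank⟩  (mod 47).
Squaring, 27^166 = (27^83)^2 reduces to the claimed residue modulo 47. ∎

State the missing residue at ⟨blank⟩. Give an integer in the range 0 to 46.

Multiply the listed residues: 28 · 9 · 24 · 27 = 252 → 6048 → 163296.
Reducing modulo 47: 163296 = 3474·47 + 18, so 27^83 ≡ 18.

18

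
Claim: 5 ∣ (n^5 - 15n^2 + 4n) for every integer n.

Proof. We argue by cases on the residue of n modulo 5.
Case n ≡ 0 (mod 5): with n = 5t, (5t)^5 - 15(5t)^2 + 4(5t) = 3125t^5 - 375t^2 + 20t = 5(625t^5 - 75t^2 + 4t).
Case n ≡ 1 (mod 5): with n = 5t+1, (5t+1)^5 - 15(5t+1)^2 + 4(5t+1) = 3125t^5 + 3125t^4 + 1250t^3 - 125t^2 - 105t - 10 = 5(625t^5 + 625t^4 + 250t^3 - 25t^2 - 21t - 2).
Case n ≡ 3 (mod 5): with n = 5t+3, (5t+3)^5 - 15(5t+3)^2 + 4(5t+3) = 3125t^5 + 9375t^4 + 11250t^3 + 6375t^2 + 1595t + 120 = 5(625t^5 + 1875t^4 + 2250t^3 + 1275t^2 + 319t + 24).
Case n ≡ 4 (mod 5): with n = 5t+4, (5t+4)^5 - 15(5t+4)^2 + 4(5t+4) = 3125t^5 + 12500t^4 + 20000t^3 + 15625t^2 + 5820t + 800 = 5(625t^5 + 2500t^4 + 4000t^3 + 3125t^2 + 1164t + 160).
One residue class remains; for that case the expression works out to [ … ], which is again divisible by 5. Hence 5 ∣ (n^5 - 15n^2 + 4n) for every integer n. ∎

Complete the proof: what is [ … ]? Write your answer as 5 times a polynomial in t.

5(625t^5 + 1250t^4 + 1000t^3 + 325t^2 + 24t - 4)

The residues treated are {0, 1, 3, 4}, so the missing case is n ≡ 2 (mod 5); write n = 5t+2.
Then (5t+2)^5 - 15(5t+2)^2 + 4(5t+2) = 3125t^5 + 6250t^4 + 5000t^3 + 1625t^2 + 120t - 20 = 5(625t^5 + 1250t^4 + 1000t^3 + 325t^2 + 24t - 4).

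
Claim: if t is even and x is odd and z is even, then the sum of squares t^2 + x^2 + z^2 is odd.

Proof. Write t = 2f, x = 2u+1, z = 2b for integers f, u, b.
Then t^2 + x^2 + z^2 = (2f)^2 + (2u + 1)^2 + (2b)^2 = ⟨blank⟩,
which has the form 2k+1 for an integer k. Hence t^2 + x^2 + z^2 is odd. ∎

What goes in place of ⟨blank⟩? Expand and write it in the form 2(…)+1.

Expanding: (2f)^2 + (2u + 1)^2 + (2b)^2 = 4b^2 + 4f^2 + 4u^2 + 4u + 1.
Every term except the constant is even, so this is 2(2b^2 + 2f^2 + 2u^2 + 2u) + 1,
and 2b^2 + 2f^2 + 2u^2 + 2u ∈ ℤ gives the required form.

2(2b^2 + 2f^2 + 2u^2 + 2u) + 1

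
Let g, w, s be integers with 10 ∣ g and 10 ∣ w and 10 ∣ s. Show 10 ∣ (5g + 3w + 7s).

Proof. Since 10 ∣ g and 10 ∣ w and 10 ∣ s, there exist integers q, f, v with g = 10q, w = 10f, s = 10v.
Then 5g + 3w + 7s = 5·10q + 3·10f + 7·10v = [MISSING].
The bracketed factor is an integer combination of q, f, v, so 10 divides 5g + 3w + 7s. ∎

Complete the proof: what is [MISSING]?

10(3f + 5q + 7v)

Pull the common 10 out of every term: 5·10q + 3·10f + 7·10v = 10(3f + 5q + 7v).
3f + 5q + 7v is an integer, which exhibits the divisibility.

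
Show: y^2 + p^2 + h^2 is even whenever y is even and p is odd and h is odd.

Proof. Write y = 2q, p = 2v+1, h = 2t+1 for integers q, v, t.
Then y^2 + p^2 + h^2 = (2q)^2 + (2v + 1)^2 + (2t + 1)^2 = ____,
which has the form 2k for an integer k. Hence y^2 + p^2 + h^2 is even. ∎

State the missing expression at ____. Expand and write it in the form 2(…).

2(2q^2 + 2t^2 + 2t + 2v^2 + 2v + 1)

Expanding: (2q)^2 + (2v + 1)^2 + (2t + 1)^2 = 4q^2 + 4t^2 + 4t + 4v^2 + 4v + 2.
Every term is even; pulling out the factor of 2 gives 2(2q^2 + 2t^2 + 2t + 2v^2 + 2v + 1).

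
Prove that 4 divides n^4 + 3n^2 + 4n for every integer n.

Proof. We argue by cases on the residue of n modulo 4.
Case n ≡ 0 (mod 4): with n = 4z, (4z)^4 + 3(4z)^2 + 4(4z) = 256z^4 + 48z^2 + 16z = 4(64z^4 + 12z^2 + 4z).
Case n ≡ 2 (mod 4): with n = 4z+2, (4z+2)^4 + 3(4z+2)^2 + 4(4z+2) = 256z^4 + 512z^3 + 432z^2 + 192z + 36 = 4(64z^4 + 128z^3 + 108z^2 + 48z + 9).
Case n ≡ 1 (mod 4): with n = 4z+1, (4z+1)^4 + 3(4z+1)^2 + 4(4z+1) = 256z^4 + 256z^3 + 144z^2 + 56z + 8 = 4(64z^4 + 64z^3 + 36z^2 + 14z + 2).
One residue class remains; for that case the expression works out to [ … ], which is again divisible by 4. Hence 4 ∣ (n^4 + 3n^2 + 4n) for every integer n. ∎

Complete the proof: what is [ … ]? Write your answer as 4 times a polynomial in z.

The residues treated are {0, 2, 1}, so the missing case is n ≡ 3 (mod 4); write n = 4z+3.
Then (4z+3)^4 + 3(4z+3)^2 + 4(4z+3) = 256z^4 + 768z^3 + 912z^2 + 520z + 120 = 4(64z^4 + 192z^3 + 228z^2 + 130z + 30).

4(64z^4 + 192z^3 + 228z^2 + 130z + 30)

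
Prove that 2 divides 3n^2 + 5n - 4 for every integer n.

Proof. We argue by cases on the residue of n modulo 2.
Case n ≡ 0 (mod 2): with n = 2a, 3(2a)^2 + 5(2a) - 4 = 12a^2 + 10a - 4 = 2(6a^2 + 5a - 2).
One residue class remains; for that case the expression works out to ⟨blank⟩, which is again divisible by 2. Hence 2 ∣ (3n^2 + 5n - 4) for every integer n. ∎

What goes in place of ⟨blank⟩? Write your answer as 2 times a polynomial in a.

2(6a^2 + 11a + 2)

The residues treated are {0}, so the missing case is n ≡ 1 (mod 2); write n = 2a+1.
Then 3(2a+1)^2 + 5(2a+1) - 4 = 12a^2 + 22a + 4 = 2(6a^2 + 11a + 2).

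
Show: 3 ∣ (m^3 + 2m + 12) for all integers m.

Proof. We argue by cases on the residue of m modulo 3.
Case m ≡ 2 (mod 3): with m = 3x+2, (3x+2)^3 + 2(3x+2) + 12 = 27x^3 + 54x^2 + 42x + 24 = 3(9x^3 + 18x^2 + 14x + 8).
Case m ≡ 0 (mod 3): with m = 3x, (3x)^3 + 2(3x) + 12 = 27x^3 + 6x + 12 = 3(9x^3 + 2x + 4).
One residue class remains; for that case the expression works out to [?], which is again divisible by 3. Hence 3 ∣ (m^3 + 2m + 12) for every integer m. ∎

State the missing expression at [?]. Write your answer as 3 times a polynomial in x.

Only m ≡ 1 (mod 3) is unaccounted for. Put m = 3x+1:
(3x+1)^3 + 2(3x+1) + 12 expands to 27x^3 + 27x^2 + 15x + 15,
and factoring out 3 leaves 3(9x^3 + 9x^2 + 5x + 5).

3(9x^3 + 9x^2 + 5x + 5)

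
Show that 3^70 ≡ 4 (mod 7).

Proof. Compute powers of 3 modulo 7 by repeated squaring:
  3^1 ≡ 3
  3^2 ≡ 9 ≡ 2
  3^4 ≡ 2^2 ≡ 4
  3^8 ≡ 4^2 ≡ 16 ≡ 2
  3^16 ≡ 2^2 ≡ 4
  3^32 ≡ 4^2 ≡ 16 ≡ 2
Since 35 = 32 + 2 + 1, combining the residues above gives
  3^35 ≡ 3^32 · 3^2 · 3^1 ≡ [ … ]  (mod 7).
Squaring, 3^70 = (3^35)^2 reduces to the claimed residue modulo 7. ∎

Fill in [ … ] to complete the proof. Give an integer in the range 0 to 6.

Multiply the listed residues: 2 · 2 · 3 = 4 → 12.
Reducing modulo 7: 12 = 1·7 + 5, so 3^35 ≡ 5.

5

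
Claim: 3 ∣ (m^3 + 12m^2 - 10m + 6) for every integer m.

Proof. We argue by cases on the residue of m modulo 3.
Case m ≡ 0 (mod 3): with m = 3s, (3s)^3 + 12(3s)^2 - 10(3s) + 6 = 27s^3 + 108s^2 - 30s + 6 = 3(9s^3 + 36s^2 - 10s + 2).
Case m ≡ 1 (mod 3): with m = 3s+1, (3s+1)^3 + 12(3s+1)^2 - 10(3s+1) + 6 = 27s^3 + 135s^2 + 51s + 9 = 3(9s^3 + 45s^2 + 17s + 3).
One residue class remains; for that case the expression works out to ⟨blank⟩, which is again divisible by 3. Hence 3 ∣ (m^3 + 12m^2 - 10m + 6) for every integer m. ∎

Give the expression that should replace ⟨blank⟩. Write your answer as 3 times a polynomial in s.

3(9s^3 + 54s^2 + 50s + 14)

Only m ≡ 2 (mod 3) is unaccounted for. Put m = 3s+2:
(3s+2)^3 + 12(3s+2)^2 - 10(3s+2) + 6 expands to 27s^3 + 162s^2 + 150s + 42,
and factoring out 3 leaves 3(9s^3 + 54s^2 + 50s + 14).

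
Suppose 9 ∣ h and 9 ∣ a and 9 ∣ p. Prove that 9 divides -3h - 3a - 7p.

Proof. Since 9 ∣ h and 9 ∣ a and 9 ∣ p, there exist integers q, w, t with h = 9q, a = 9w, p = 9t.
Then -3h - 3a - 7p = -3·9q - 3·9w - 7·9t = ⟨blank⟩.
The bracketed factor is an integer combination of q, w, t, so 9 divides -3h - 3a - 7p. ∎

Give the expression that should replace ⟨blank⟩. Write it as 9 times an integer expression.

9(-3q - 7t - 3w)

Each term has a factor of 9: -3·9q - 3·9w - 7·9t = 9·(-3q - 7t - 3w).
Since -3q - 7t - 3w is an integer, 9 ∣ (-3h - 3a - 7p).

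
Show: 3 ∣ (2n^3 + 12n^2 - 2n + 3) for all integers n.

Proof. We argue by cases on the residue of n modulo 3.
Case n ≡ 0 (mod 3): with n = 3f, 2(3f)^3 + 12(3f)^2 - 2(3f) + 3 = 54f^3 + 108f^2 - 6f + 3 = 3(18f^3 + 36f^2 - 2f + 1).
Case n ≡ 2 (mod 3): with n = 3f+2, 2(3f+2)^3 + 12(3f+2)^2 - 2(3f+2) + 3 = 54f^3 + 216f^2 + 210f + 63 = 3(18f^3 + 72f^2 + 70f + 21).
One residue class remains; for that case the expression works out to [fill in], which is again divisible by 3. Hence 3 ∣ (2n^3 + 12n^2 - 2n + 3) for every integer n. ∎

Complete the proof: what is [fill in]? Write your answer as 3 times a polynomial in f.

3(18f^3 + 54f^2 + 28f + 5)

The residues treated are {0, 2}, so the missing case is n ≡ 1 (mod 3); write n = 3f+1.
Then 2(3f+1)^3 + 12(3f+1)^2 - 2(3f+1) + 3 = 54f^3 + 162f^2 + 84f + 15 = 3(18f^3 + 54f^2 + 28f + 5).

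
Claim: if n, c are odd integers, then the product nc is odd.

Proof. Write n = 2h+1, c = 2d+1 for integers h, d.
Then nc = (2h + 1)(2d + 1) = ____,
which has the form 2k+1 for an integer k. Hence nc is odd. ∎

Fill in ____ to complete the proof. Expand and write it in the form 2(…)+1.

2(2dh + d + h) + 1

Expanding: (2h + 1)(2d + 1) = 4dh + 2d + 2h + 1.
Every term except the constant is even, so this is 2(2dh + d + h) + 1,
and 2dh + d + h ∈ ℤ gives the required form.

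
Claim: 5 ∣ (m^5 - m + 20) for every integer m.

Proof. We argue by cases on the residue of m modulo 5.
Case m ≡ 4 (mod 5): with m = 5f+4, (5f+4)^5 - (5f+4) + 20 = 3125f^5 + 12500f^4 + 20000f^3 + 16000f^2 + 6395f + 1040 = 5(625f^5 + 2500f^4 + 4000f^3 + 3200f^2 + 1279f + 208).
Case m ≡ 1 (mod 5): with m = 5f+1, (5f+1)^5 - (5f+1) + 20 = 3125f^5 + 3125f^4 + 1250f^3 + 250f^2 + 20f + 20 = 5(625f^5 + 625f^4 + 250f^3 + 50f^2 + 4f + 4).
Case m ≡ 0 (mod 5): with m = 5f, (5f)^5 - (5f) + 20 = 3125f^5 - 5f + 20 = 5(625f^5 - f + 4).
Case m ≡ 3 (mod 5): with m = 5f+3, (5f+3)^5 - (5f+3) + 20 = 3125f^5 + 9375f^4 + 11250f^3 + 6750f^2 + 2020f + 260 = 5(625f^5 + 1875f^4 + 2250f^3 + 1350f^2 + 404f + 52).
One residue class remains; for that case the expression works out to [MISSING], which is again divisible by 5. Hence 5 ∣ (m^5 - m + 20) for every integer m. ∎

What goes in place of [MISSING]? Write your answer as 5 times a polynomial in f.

Only m ≡ 2 (mod 5) is unaccounted for. Put m = 5f+2:
(5f+2)^5 - (5f+2) + 20 expands to 3125f^5 + 6250f^4 + 5000f^3 + 2000f^2 + 395f + 50,
and factoring out 5 leaves 5(625f^5 + 1250f^4 + 1000f^3 + 400f^2 + 79f + 10).

5(625f^5 + 1250f^4 + 1000f^3 + 400f^2 + 79f + 10)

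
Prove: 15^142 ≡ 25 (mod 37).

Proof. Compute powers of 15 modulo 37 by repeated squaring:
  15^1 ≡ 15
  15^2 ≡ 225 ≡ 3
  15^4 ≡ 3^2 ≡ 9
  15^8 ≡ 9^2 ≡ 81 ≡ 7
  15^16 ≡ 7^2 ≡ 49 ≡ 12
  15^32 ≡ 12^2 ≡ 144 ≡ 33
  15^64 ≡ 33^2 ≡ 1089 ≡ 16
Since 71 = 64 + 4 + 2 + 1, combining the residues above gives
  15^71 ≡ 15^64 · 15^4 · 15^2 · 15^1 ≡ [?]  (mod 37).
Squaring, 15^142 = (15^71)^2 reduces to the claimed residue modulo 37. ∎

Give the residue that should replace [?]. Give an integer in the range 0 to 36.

Multiply the listed residues: 16 · 9 · 3 · 15 = 144 → 432 → 6480.
Reducing modulo 37: 6480 = 175·37 + 5, so 15^71 ≡ 5.

5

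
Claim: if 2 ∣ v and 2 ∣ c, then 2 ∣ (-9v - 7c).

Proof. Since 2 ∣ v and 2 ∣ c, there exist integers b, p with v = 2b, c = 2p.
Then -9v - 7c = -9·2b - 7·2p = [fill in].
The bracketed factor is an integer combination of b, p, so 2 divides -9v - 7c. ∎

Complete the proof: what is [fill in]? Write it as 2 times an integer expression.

Pull the common 2 out of every term: -9·2b - 7·2p = 2(-9b - 7p).
-9b - 7p is an integer, which exhibits the divisibility.

2(-9b - 7p)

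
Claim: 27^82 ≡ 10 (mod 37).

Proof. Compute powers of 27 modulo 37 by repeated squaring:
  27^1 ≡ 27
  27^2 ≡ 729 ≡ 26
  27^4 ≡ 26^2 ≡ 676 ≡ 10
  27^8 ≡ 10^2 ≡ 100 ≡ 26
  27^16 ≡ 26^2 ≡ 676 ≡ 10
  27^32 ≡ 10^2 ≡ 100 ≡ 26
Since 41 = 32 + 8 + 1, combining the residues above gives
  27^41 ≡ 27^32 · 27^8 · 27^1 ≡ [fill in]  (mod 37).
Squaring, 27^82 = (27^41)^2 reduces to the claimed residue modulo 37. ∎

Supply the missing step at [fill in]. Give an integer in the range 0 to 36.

11

Multiply the listed residues: 26 · 26 · 27 = 676 → 18252.
Reducing modulo 37: 18252 = 493·37 + 11, so 27^41 ≡ 11.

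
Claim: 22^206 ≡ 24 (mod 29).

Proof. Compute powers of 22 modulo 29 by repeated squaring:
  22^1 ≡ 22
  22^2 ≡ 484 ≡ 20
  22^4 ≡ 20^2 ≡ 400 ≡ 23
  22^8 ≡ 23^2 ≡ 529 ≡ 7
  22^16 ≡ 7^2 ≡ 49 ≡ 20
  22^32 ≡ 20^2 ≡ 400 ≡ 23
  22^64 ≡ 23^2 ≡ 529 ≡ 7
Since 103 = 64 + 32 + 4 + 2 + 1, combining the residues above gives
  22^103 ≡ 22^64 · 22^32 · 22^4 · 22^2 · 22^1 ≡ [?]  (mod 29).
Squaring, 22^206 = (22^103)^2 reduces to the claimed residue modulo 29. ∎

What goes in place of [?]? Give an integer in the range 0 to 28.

13

Multiply the listed residues: 7 · 23 · 23 · 20 · 22 = 161 → 3703 → 74060 → 1629320.
Reducing modulo 29: 1629320 = 56183·29 + 13, so 22^103 ≡ 13.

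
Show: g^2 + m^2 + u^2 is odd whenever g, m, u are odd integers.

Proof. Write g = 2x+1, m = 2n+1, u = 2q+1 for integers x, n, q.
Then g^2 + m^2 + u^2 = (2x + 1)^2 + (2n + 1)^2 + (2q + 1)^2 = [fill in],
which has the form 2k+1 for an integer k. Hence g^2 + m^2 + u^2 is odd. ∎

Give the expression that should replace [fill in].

(2x + 1)^2 + (2n + 1)^2 + (2q + 1)^2 = 4n^2 + 4n + 4q^2 + 4q + 4x^2 + 4x + 3
= 2(2n^2 + 2n + 2q^2 + 2q + 2x^2 + 2x + 1) + 1.
Since 2n^2 + 2n + 2q^2 + 2q + 2x^2 + 2x + 1 is an integer, the sum of squares is of the form 2k+1 for an integer k.

2(2n^2 + 2n + 2q^2 + 2q + 2x^2 + 2x + 1) + 1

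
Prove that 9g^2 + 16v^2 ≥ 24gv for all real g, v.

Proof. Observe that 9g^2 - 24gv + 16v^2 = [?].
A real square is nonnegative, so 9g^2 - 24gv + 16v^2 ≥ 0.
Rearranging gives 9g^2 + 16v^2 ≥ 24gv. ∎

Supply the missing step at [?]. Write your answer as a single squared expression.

(3g - 4v)^2

The leading and trailing coefficients are 3^2 and 4^2, and 24 = 2·3·4, so the trinomial is (3g - 4v)^2.
Hence 9g^2 - 24gv + 16v^2 ≥ 0.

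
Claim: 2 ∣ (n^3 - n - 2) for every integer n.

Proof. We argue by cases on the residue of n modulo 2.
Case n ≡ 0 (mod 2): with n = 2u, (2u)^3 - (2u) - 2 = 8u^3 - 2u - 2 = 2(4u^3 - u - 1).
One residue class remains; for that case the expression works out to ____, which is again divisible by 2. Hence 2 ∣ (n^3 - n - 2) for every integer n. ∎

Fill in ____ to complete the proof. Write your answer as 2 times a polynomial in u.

2(4u^3 + 6u^2 + 2u - 1)

Only n ≡ 1 (mod 2) is unaccounted for. Put n = 2u+1:
(2u+1)^3 - (2u+1) - 2 expands to 8u^3 + 12u^2 + 4u - 2,
and factoring out 2 leaves 2(4u^3 + 6u^2 + 2u - 1).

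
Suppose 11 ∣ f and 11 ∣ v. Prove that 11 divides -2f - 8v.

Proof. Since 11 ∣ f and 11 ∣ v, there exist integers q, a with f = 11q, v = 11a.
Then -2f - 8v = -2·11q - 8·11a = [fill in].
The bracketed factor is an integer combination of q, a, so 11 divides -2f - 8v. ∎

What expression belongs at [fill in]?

Pull the common 11 out of every term: -2·11q - 8·11a = 11(-8a - 2q).
-8a - 2q is an integer, which exhibits the divisibility.

11(-8a - 2q)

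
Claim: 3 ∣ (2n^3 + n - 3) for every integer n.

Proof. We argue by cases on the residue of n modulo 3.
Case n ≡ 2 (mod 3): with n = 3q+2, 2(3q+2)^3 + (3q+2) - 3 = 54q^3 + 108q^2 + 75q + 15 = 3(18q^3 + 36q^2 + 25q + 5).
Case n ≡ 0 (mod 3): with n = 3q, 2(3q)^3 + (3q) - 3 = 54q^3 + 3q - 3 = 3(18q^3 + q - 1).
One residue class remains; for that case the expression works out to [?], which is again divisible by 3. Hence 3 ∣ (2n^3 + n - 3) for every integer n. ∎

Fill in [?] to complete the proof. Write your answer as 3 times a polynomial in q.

3(18q^3 + 18q^2 + 7q)

Only n ≡ 1 (mod 3) is unaccounted for. Put n = 3q+1:
2(3q+1)^3 + (3q+1) - 3 expands to 54q^3 + 54q^2 + 21q,
and factoring out 3 leaves 3(18q^3 + 18q^2 + 7q).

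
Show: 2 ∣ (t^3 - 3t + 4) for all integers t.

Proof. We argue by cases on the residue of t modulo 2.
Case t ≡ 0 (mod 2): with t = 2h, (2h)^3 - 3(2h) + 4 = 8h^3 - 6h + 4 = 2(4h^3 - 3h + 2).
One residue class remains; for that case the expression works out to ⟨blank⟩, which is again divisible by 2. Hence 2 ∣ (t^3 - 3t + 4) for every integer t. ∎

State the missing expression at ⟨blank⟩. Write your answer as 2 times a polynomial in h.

2(4h^3 + 6h^2 + 1)

Only t ≡ 1 (mod 2) is unaccounted for. Put t = 2h+1:
(2h+1)^3 - 3(2h+1) + 4 expands to 8h^3 + 12h^2 + 2,
and factoring out 2 leaves 2(4h^3 + 6h^2 + 1).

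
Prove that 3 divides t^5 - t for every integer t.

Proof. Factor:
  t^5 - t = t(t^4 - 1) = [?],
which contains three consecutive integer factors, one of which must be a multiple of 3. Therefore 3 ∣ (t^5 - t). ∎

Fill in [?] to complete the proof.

(t - 1)t(t + 1)(t^2 + 1)

t^4 - 1 = (t^2 - 1)(t^2 + 1), and t^2 - 1 = (t-1)(t+1).
So t(t^4 - 1) = (t - 1)t(t + 1)(t^2 + 1).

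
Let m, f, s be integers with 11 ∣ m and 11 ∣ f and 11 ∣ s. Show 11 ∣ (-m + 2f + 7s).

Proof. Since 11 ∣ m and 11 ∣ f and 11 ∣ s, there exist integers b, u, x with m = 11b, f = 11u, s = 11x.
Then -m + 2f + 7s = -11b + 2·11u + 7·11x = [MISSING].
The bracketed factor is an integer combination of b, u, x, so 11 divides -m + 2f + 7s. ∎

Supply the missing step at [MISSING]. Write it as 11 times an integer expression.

Each term has a factor of 11: -11b + 2·11u + 7·11x = 11·(-b + 2u + 7x).
Since -b + 2u + 7x is an integer, 11 ∣ (-m + 2f + 7s).

11(-b + 2u + 7x)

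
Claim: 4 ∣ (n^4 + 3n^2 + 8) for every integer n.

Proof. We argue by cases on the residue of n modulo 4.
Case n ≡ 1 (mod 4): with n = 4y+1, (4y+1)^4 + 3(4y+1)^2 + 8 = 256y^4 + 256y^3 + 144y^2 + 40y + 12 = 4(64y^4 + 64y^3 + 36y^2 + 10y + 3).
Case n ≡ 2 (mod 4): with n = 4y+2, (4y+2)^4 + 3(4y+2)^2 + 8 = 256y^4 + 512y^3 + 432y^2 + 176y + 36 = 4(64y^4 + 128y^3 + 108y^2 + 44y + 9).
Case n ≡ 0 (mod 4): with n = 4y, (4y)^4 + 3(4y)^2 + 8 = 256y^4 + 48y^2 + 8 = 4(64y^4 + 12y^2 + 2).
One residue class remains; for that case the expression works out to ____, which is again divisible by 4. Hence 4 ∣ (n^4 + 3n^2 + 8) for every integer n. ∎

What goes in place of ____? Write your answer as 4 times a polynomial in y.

The residues treated are {1, 2, 0}, so the missing case is n ≡ 3 (mod 4); write n = 4y+3.
Then (4y+3)^4 + 3(4y+3)^2 + 8 = 256y^4 + 768y^3 + 912y^2 + 504y + 116 = 4(64y^4 + 192y^3 + 228y^2 + 126y + 29).

4(64y^4 + 192y^3 + 228y^2 + 126y + 29)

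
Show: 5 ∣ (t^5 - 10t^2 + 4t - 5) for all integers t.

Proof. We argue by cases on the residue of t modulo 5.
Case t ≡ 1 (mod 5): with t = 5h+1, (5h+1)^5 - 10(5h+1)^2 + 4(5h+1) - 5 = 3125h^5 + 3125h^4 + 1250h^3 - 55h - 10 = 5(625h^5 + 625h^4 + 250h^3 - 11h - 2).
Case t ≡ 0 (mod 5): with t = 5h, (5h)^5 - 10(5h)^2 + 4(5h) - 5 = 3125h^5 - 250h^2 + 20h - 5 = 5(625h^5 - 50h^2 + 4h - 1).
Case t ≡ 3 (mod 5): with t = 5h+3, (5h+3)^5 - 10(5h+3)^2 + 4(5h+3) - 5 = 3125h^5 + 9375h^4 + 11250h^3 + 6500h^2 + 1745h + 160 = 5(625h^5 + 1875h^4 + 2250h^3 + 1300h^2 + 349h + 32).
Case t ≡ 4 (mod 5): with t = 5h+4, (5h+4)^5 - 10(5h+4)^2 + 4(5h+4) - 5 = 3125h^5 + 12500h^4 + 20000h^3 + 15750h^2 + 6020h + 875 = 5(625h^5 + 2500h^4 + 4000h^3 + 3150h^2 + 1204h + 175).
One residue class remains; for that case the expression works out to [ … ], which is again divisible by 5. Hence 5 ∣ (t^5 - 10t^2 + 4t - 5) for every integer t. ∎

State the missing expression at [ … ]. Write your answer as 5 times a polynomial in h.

Only t ≡ 2 (mod 5) is unaccounted for. Put t = 5h+2:
(5h+2)^5 - 10(5h+2)^2 + 4(5h+2) - 5 expands to 3125h^5 + 6250h^4 + 5000h^3 + 1750h^2 + 220h - 5,
and factoring out 5 leaves 5(625h^5 + 1250h^4 + 1000h^3 + 350h^2 + 44h - 1).

5(625h^5 + 1250h^4 + 1000h^3 + 350h^2 + 44h - 1)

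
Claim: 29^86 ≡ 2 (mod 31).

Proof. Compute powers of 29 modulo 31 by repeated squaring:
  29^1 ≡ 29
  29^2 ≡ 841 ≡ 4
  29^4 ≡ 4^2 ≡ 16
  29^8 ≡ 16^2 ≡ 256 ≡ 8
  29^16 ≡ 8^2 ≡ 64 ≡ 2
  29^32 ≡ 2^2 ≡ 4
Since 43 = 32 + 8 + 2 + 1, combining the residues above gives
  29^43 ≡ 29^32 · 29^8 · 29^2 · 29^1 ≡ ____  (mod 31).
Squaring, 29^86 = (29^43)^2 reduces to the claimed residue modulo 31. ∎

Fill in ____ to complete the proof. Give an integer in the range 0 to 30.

23

Multiply the listed residues: 4 · 8 · 4 · 29 = 32 → 128 → 3712.
Reducing modulo 31: 3712 = 119·31 + 23, so 29^43 ≡ 23.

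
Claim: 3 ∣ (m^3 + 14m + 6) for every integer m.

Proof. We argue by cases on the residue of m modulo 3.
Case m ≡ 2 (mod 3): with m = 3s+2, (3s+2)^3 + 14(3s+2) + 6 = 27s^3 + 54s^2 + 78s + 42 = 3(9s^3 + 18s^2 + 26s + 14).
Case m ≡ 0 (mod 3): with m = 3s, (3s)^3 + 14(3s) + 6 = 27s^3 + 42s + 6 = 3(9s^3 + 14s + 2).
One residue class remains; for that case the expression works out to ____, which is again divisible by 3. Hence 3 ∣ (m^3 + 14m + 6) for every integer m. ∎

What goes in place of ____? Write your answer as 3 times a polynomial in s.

3(9s^3 + 9s^2 + 17s + 7)

Only m ≡ 1 (mod 3) is unaccounted for. Put m = 3s+1:
(3s+1)^3 + 14(3s+1) + 6 expands to 27s^3 + 27s^2 + 51s + 21,
and factoring out 3 leaves 3(9s^3 + 9s^2 + 17s + 7).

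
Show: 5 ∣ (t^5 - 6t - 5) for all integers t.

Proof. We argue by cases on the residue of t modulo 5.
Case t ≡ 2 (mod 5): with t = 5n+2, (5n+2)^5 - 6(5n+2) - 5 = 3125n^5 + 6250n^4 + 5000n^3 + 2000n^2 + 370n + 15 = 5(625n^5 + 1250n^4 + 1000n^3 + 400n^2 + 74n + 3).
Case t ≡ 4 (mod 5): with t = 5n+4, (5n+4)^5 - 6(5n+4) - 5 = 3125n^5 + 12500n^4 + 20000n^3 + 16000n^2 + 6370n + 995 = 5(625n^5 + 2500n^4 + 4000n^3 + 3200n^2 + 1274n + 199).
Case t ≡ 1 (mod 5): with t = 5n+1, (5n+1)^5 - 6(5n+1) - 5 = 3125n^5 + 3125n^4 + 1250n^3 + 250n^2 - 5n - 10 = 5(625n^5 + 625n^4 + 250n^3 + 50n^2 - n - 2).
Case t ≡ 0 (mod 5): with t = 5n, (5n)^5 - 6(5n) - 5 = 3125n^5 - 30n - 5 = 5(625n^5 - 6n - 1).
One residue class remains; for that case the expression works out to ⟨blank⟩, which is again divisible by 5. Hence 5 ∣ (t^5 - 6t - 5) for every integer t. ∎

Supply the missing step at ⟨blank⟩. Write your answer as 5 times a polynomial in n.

Only t ≡ 3 (mod 5) is unaccounted for. Put t = 5n+3:
(5n+3)^5 - 6(5n+3) - 5 expands to 3125n^5 + 9375n^4 + 11250n^3 + 6750n^2 + 1995n + 220,
and factoring out 5 leaves 5(625n^5 + 1875n^4 + 2250n^3 + 1350n^2 + 399n + 44).

5(625n^5 + 1875n^4 + 2250n^3 + 1350n^2 + 399n + 44)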